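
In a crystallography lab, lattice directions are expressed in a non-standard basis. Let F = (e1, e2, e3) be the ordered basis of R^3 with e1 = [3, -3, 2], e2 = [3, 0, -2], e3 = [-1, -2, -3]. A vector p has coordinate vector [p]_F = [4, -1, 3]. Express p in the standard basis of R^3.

The coordinates say p = 4e1 - e2 + 3e3; adding the scaled basis vectors gives [6, -18, 1].

[6, -18, 1]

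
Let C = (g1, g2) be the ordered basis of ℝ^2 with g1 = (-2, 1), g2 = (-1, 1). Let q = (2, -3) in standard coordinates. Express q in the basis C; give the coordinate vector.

Write q = c_1 g1 + c_2 g2 and solve for the c_i.
System: -2c_1 - c_2 = 2, c_1 + c_2 = -3; solving gives c_1 = 1, c_2 = -4.
Check: g1 - 4g2 = (2, -3).

(1, -4)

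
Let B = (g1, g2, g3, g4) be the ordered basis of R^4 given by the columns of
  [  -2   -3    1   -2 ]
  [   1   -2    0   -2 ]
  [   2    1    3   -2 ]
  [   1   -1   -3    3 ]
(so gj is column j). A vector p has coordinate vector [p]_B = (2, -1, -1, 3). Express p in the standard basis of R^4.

By definition p = 2g1 - g2 - g3 + 3g4.
Summing componentwise gives (-8, -2, -6, 15).

(-8, -2, -6, 15)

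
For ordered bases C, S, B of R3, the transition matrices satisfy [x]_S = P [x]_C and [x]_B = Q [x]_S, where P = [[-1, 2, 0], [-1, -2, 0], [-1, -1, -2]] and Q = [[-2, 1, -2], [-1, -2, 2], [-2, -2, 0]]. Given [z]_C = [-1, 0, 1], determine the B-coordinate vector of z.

First [z]_S = P [z]_C = [1, 1, -1].
Then [z]_B = Q [z]_S = [1, -5, -4].

[1, -5, -4]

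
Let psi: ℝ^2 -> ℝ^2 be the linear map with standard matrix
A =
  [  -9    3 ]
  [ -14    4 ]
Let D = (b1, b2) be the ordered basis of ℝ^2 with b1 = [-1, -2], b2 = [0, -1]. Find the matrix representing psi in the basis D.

[[-3, 3], [0, -2]]

With P the matrix whose columns are b1, b2, [psi]_D = P^(-1) A P.
Column by column: psi(b1) = A b1 = [3, 6]; its D-coordinates [-3, 0] give column 1.
Continuing for each basis vector yields [psi]_D = [[-3, 3], [0, -2]].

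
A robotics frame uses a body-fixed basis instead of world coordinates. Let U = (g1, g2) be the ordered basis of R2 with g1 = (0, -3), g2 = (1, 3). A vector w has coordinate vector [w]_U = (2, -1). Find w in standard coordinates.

The coordinates say w = 2g1 - g2; adding the scaled basis vectors gives (-1, -9).

(-1, -9)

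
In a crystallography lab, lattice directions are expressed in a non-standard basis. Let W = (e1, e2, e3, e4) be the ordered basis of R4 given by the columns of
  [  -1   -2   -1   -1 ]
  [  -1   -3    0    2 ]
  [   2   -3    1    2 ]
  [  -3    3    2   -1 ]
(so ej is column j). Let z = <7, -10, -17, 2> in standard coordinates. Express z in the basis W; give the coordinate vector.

<-1, 1, -4, -4>

[z]_W is the unique c with M c = z, where M has columns e1, ..., e4.
Row-reducing the augmented matrix [M | z] gives c = (-1, 1, -4, -4).
Check: -e1 + e2 - 4e3 - 4e4 = <7, -10, -17, 2>.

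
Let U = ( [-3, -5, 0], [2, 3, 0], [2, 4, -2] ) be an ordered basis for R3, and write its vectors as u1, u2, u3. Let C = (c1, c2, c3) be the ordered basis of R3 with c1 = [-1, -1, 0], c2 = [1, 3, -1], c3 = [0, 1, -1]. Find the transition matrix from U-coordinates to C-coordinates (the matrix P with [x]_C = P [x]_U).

[[1, -1, -2], [-2, 1, 0], [2, -1, 2]]

Let M have columns uj and N have columns cj. Then for every x, N [x]_C = x = M [x]_U, so P = N^(-1) M.
Since det N = 1, N^(-1) has integer entries; multiplying gives P = [[1, -1, -2], [-2, 1, 0], [2, -1, 2]].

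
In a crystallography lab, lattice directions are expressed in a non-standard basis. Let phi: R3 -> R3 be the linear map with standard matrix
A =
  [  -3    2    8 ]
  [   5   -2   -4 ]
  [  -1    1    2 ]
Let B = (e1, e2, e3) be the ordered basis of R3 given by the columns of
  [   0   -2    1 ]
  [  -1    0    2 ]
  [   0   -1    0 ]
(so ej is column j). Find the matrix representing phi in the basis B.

[[-2, 2, -3], [1, 0, -1], [0, -2, -1]]

The j-th column of [phi]_B is [phi(ej)]_B.
phi(e1) = A e1 = [-2, 2, -1] = -2e1 + e2 + 0·e3, so column 1 is [-2, 1, 0].
Repeating for e2, e3 and assembling the columns gives [[-2, 2, -3], [1, 0, -1], [0, -2, -1]].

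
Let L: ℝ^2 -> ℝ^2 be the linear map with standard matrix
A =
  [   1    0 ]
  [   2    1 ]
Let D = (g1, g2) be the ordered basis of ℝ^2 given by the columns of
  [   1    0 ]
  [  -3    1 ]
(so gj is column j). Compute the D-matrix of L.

[[1, 0], [2, 1]]

Let P have columns g1, g2. Then [L]_D = P^(-1) A P.
Here det P = 1, so P^(-1) is integer; computing A P first and then P^(-1)(A P) gives [[1, 0], [2, 1]].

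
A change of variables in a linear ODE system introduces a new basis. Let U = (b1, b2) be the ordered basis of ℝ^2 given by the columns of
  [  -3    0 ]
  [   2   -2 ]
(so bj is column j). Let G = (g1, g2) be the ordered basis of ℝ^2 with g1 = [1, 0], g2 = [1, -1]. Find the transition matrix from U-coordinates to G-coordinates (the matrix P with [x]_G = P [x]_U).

Let M have columns bj and N have columns gj. Then for every x, N [x]_G = x = M [x]_U, so P = N^(-1) M.
Since det N = -1, N^(-1) has integer entries; multiplying gives P = [[-1, -2], [-2, 2]].

[[-1, -2], [-2, 2]]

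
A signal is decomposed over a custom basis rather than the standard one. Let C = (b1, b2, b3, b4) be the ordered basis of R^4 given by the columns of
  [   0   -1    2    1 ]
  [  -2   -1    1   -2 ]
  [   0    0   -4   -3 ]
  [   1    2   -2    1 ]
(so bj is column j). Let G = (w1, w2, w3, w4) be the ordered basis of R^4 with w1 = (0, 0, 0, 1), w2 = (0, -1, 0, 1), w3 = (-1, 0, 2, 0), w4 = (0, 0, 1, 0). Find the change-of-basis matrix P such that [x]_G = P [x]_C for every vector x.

Take x = bj: its C-coordinates are the j-th standard unit vector, so P e_j — column j of P — equals [bj]_G.
b1 = -w1 + 2w2 + 0·w3 + 0·w4, giving column 1 = (-1, 2, 0, 0); repeating for each j gives P = [[-1, 1, -1, -1], [2, 1, -1, 2], [0, 1, -2, -1], [0, -2, 0, -1]].

[[-1, 1, -1, -1], [2, 1, -1, 2], [0, 1, -2, -1], [0, -2, 0, -1]]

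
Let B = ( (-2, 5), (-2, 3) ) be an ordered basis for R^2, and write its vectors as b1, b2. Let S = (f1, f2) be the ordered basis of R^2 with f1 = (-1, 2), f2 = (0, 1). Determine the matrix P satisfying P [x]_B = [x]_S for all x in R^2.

[[2, 2], [1, -1]]

Take x = bj: its B-coordinates are the j-th standard unit vector, so P e_j — column j of P — equals [bj]_S.
b1 = 2f1 + f2, giving column 1 = (2, 1); repeating for each j gives P = [[2, 2], [1, -1]].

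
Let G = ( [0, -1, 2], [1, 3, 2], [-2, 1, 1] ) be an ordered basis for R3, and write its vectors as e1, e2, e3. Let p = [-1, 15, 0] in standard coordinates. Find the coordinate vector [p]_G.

Write p = c_1 e1 + ... + c_3 e3 and solve for the c_i.
Solving this 3x3 system gives c = (-4, 3, 2).
Check: -4e1 + 3e2 + 2e3 = [-1, 15, 0].

[-4, 3, 2]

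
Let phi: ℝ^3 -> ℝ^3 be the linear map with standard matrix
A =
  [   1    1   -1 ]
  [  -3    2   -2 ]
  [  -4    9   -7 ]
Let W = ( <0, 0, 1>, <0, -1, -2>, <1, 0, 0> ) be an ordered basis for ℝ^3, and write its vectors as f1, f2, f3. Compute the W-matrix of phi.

[[-3, 1, 2], [2, -2, 3], [-1, 1, 1]]

Let P have columns f1, ..., f3. Then [phi]_W = P^(-1) A P.
Here det P = 1, so P^(-1) is integer; computing A P first and then P^(-1)(A P) gives [[-3, 1, 2], [2, -2, 3], [-1, 1, 1]].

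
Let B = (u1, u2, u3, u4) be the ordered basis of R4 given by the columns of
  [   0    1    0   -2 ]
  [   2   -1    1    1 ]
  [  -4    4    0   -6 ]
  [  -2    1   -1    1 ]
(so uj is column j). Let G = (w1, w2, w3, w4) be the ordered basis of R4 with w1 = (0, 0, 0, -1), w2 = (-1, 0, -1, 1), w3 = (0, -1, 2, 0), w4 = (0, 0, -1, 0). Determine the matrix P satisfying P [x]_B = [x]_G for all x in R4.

[[2, -2, 1, 1], [0, -1, 0, 2], [-2, 1, -1, -1], [0, -1, -2, 2]]

Let M have columns uj and N have columns wj. Then for every x, N [x]_G = x = M [x]_B, so P = N^(-1) M.
Since det N = -1, N^(-1) has integer entries; multiplying gives P = [[2, -2, 1, 1], [0, -1, 0, 2], [-2, 1, -1, -1], [0, -1, -2, 2]].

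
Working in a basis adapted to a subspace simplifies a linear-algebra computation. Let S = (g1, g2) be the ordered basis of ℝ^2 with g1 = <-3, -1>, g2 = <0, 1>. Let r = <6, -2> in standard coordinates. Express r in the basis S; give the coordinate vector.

Write r = c_1 g1 + c_2 g2 and solve for the c_i.
System: -3c_1 + 0c_2 = 6, -c_1 + c_2 = -2; solving gives c_1 = -2, c_2 = -4.
Check: -2g1 - 4g2 = <6, -2>.

<-2, -4>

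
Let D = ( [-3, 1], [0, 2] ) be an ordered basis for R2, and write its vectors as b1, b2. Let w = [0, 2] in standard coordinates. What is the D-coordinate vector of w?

We seek scalars with c_1 b1 + c_2 b2 = w; equivalently solve M c = w where the columns of M are b1, b2.
System: -3c_1 + 0c_2 = 0, c_1 + 2c_2 = 2; solving gives c_1 = 0, c_2 = 1.
Check: 0·b1 + b2 = [0, 2].

[0, 1]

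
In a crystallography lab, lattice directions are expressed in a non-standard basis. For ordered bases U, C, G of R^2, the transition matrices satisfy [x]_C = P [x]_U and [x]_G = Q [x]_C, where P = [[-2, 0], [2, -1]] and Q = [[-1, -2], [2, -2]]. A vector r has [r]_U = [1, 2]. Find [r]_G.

Composing the changes, [r]_G = Q P [r]_U.
Q P = [[-2, 2], [-8, 2]]; applying this to [1, 2] gives [2, -4].

[2, -4]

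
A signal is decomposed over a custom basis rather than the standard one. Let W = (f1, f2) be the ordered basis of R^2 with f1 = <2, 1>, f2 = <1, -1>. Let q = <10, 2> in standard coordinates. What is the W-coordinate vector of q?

<4, 2>

We seek scalars with c_1 f1 + c_2 f2 = q; equivalently solve M c = q where the columns of M are f1, f2.
System: 2c_1 + c_2 = 10, c_1 - c_2 = 2; solving gives c_1 = 4, c_2 = 2.
Check: 4f1 + 2f2 = <10, 2>.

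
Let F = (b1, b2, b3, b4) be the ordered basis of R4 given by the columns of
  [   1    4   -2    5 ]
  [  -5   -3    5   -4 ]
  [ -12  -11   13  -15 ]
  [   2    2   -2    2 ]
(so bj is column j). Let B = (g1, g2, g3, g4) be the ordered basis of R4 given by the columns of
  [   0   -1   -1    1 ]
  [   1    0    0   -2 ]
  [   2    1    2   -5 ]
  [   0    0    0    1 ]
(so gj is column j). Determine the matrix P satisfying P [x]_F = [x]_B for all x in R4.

[[-1, 1, 1, 0], [2, -1, -1, -1], [-1, -1, 1, -2], [2, 2, -2, 2]]

Column j of P is [bj]_B, since P maps F-coordinates to B-coordinates.
Expressing b1 in B: b1 = -g1 + 2g2 - g3 + 2g4, so column 1 of P is [-1, 2, -1, 2].
Doing the same for each bj gives P = [[-1, 1, 1, 0], [2, -1, -1, -1], [-1, -1, 1, -2], [2, 2, -2, 2]].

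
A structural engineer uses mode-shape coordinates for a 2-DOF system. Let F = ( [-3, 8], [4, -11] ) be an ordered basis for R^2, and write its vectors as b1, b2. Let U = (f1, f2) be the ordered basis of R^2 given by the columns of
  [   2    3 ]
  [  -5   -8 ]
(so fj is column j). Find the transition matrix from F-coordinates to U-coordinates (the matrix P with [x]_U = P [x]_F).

[[0, -1], [-1, 2]]

Let M have columns bj and N have columns fj. Then for every x, N [x]_U = x = M [x]_F, so P = N^(-1) M.
Since det N = -1, N^(-1) has integer entries; multiplying gives P = [[0, -1], [-1, 2]].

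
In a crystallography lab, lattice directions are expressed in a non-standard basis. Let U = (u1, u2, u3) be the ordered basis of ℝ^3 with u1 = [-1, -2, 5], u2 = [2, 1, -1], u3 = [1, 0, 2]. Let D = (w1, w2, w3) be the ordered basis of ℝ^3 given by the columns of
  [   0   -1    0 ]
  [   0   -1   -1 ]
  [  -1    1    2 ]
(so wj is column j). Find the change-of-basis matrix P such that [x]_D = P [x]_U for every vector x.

[[-2, 1, -1], [1, -2, -1], [1, 1, 1]]

Let M have columns uj and N have columns wj. Then for every x, N [x]_D = x = M [x]_U, so P = N^(-1) M.
Since det N = -1, N^(-1) has integer entries; multiplying gives P = [[-2, 1, -1], [1, -2, -1], [1, 1, 1]].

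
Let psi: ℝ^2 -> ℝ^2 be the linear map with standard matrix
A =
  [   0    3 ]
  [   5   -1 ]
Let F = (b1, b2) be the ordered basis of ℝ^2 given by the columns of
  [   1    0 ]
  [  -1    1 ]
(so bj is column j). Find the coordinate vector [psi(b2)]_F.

(3, 2)

Column 2 of [psi]_F is the F-coordinate vector of psi(b2).
In standard coordinates psi(b2) = A b2 = (3, -1).
Converting to F: (3, -1) = 3b1 + 2b2, so the coordinate vector is (3, 2).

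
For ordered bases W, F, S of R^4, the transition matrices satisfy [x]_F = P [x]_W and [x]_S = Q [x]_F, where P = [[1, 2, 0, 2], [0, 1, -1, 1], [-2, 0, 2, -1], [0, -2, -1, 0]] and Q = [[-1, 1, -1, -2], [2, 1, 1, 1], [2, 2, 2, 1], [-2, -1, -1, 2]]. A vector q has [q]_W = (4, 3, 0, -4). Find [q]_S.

(13, -7, -12, -11)

First [q]_F = P [q]_W = (2, -1, -4, -6).
Then [q]_S = Q [q]_F = (13, -7, -12, -11).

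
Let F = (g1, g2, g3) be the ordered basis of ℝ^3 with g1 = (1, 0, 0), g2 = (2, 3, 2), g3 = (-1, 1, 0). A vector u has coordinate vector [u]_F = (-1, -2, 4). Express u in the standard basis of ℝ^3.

(-9, -2, -4)

By definition u = -g1 - 2g2 + 4g3.
Summing componentwise gives (-9, -2, -4).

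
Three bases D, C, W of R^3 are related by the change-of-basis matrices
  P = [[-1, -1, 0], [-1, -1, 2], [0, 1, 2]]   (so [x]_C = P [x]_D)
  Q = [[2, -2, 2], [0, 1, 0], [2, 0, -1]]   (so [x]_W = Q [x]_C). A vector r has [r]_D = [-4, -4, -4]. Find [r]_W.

[-8, 0, 28]

Apply P to get C-coordinates [8, 0, -12], then Q to get W-coordinates.
The result is [r]_W = [-8, 0, 28].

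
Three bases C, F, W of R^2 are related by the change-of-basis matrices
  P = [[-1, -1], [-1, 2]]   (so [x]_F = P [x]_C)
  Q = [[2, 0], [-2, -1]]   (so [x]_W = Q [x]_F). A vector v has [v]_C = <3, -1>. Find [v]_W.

Apply P to get F-coordinates <-2, -5>, then Q to get W-coordinates.
The result is [v]_W = <-4, 9>.

<-4, 9>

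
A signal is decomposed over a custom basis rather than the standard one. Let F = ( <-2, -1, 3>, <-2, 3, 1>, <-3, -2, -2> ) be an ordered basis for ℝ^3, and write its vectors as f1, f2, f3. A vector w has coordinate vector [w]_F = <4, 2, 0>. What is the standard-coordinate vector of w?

<-12, 2, 14>

By definition w = 4f1 + 2f2 + 0·f3.
Summing componentwise gives <-12, 2, 14>.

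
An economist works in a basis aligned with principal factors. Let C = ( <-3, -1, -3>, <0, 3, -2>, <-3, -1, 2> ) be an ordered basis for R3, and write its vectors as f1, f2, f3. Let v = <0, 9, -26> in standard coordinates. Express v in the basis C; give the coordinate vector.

<4, 3, -4>

We seek scalars with c_1 f1 + ... + c_3 f3 = v; equivalently solve M c = v where the columns of M are f1, ..., f3.
Row-reducing the augmented matrix [M | v] gives c = (4, 3, -4).
Check: 4f1 + 3f2 - 4f3 = <0, 9, -26>.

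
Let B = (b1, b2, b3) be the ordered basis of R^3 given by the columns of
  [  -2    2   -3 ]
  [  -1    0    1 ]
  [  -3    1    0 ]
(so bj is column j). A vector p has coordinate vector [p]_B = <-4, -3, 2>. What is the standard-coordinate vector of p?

The coordinates say p = -4b1 - 3b2 + 2b3; adding the scaled basis vectors gives <-4, 6, 9>.

<-4, 6, 9>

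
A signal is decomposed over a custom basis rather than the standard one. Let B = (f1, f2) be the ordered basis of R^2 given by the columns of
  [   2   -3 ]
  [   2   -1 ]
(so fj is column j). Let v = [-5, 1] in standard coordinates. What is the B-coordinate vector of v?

[v]_B is the unique c with M c = v, where M has columns f1, f2.
System: 2c_1 - 3c_2 = -5, 2c_1 - c_2 = 1; solving gives c_1 = 2, c_2 = 3.
Check: 2f1 + 3f2 = [-5, 1].

[2, 3]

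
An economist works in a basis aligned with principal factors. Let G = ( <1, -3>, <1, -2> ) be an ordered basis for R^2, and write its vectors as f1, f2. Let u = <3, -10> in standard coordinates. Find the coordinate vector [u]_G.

<4, -1>

[u]_G is the unique c with M c = u, where M has columns f1, f2.
System: c_1 + c_2 = 3, -3c_1 - 2c_2 = -10; solving gives c_1 = 4, c_2 = -1.
Check: 4f1 - f2 = <3, -10>.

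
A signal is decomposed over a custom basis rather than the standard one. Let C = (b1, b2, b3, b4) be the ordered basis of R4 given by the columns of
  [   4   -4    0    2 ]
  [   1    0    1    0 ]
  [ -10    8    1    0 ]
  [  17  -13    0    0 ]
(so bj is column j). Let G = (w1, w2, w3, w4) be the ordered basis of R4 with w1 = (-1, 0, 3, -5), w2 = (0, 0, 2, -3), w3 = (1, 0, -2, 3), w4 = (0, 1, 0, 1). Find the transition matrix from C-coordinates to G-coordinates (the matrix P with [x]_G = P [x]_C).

[[-2, 2, -1, 0], [0, -1, 1, 2], [2, -2, -1, 2], [1, 0, 1, 0]]

Let M have columns bj and N have columns wj. Then for every x, N [x]_G = x = M [x]_C, so P = N^(-1) M.
Since det N = 1, N^(-1) has integer entries; multiplying gives P = [[-2, 2, -1, 0], [0, -1, 1, 2], [2, -2, -1, 2], [1, 0, 1, 0]].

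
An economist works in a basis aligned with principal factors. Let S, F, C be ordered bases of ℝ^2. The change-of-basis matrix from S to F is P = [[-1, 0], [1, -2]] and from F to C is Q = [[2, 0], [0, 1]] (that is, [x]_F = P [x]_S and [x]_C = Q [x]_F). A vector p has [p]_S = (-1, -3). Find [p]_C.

(2, 5)

Apply P to get F-coordinates (1, 5), then Q to get C-coordinates.
The result is [p]_C = (2, 5).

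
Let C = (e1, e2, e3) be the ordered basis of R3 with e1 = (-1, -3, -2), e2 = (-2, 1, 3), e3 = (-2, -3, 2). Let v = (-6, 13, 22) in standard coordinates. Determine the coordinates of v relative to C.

(-4, 4, 1)

Write v = c_1 e1 + ... + c_3 e3 and solve for the c_i.
Solving this 3x3 system gives c = (-4, 4, 1).
Check: -4e1 + 4e2 + e3 = (-6, 13, 22).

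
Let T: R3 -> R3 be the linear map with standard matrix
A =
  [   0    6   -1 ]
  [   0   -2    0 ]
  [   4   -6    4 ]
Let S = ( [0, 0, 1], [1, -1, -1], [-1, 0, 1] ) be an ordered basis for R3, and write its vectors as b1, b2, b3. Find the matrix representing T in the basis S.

[[3, 1, -1], [0, -2, 0], [1, 3, 1]]

Let P have columns b1, ..., b3. Then [T]_S = P^(-1) A P.
Here det P = -1, so P^(-1) is integer; computing A P first and then P^(-1)(A P) gives [[3, 1, -1], [0, -2, 0], [1, 3, 1]].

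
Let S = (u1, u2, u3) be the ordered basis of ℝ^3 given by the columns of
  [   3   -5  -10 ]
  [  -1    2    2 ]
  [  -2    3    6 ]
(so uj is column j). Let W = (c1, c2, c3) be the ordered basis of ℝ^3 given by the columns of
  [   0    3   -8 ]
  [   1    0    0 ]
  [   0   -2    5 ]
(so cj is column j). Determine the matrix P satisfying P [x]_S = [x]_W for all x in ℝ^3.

[[-1, 2, 2], [1, 1, 2], [0, 1, 2]]

Column j of P is [uj]_W, since P maps S-coordinates to W-coordinates.
Expressing u1 in W: u1 = -c1 + c2 + 0·c3, so column 1 of P is <-1, 1, 0>.
Doing the same for each uj gives P = [[-1, 2, 2], [1, 1, 2], [0, 1, 2]].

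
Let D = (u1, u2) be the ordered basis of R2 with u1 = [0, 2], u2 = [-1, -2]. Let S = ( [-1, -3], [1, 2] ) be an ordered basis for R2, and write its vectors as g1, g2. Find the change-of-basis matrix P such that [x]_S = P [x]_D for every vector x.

Let M have columns uj and N have columns gj. Then for every x, N [x]_S = x = M [x]_D, so P = N^(-1) M.
Since det N = 1, N^(-1) has integer entries; multiplying gives P = [[-2, 0], [-2, -1]].

[[-2, 0], [-2, -1]]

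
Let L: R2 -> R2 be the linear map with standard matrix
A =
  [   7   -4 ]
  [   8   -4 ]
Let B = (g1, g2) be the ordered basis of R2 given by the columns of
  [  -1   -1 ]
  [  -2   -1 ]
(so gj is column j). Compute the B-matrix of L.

The j-th column of [L]_B is [L(gj)]_B.
L(g1) = A g1 = (1, 0) = g1 - 2g2, so column 1 is (1, -2).
Repeating for g2 and assembling the columns gives [[1, 1], [-2, 2]].

[[1, 1], [-2, 2]]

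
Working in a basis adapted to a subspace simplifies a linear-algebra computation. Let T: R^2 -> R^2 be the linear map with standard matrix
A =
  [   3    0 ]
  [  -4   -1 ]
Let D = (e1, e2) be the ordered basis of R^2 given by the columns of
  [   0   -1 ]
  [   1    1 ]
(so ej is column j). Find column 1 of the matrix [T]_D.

Column 1 of [T]_D is the D-coordinate vector of T(e1).
In standard coordinates T(e1) = A e1 = [0, -1].
Converting to D: [0, -1] = -e1 + 0·e2, so the coordinate vector is [-1, 0].

[-1, 0]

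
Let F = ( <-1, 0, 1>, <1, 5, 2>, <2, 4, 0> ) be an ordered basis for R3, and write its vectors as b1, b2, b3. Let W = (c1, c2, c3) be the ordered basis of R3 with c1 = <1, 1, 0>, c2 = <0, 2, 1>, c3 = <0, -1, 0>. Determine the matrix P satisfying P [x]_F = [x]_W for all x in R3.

Let M have columns bj and N have columns cj. Then for every x, N [x]_W = x = M [x]_F, so P = N^(-1) M.
Since det N = 1, N^(-1) has integer entries; multiplying gives P = [[-1, 1, 2], [1, 2, 0], [1, 0, -2]].

[[-1, 1, 2], [1, 2, 0], [1, 0, -2]]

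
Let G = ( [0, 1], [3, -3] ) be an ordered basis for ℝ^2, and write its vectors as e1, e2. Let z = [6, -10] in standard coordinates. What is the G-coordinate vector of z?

[-4, 2]

Write z = c_1 e1 + c_2 e2 and solve for the c_i.
System: 0c_1 + 3c_2 = 6, c_1 - 3c_2 = -10; solving gives c_1 = -4, c_2 = 2.
Check: -4e1 + 2e2 = [6, -10].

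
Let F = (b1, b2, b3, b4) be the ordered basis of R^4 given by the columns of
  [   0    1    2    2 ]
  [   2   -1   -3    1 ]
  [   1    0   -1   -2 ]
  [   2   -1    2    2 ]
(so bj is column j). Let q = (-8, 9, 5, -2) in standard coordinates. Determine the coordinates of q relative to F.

[q]_F is the unique c with M c = q, where M has columns b1, ..., b4.
Row-reducing the augmented matrix [M | q] gives c = (1, -2, -2, -1).
Check: b1 - 2b2 - 2b3 - b4 = (-8, 9, 5, -2).

(1, -2, -2, -1)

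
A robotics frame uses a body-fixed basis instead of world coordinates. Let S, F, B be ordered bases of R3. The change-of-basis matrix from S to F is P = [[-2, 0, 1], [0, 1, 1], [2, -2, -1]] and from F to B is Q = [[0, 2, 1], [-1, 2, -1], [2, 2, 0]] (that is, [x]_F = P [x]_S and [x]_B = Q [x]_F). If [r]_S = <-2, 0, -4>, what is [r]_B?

First [r]_F = P [r]_S = <0, -4, 0>.
Then [r]_B = Q [r]_F = <-8, -8, -8>.

<-8, -8, -8>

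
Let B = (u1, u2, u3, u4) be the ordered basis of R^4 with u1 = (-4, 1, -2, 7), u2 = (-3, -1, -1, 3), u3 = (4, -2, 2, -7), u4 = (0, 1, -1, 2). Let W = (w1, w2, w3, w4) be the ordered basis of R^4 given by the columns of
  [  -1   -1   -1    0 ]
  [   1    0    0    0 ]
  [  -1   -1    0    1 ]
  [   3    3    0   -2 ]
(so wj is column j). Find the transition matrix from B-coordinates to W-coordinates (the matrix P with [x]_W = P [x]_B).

Take x = uj: its B-coordinates are the j-th standard unit vector, so P e_j — column j of P — equals [uj]_W.
u1 = w1 + 2w2 + w3 + w4, giving column 1 = (1, 2, 1, 1); repeating for each j gives P = [[1, -1, -2, 1], [2, 2, -1, -1], [1, 2, -1, 0], [1, 0, -1, -1]].

[[1, -1, -2, 1], [2, 2, -1, -1], [1, 2, -1, 0], [1, 0, -1, -1]]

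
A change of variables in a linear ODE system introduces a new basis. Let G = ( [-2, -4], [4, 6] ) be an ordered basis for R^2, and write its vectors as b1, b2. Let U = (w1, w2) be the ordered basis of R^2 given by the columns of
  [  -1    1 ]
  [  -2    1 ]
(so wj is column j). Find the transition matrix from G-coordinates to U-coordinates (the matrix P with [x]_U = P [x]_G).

[[2, -2], [0, 2]]

Take x = bj: its G-coordinates are the j-th standard unit vector, so P e_j — column j of P — equals [bj]_U.
b1 = 2w1 + 0·w2, giving column 1 = [2, 0]; repeating for each j gives P = [[2, -2], [0, 2]].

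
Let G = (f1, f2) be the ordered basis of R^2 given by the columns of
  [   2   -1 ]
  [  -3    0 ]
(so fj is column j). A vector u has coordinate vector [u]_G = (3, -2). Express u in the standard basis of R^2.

(8, -9)

By definition u = 3f1 - 2f2.
Summing componentwise gives (8, -9).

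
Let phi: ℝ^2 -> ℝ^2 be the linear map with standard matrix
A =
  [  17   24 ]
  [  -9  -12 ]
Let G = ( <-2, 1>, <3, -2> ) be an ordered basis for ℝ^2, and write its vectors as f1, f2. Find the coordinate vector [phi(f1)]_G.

<2, -2>

Compute phi(f1) = A f1 = <-10, 6> in standard coordinates.
Then write this in G-coordinates: solve for y in y_1 f1 + y_2 f2 = <-10, 6>.
This gives y = <2, -2>, which is column 1 of [phi]_G.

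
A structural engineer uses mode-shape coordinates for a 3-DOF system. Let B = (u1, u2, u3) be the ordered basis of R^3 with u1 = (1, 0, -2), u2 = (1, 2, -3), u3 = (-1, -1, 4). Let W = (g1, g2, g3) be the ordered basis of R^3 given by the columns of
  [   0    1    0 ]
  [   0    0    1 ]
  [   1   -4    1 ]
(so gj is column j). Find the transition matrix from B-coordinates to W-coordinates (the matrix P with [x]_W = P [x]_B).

[[2, -1, 1], [1, 1, -1], [0, 2, -1]]

Let M have columns uj and N have columns gj. Then for every x, N [x]_W = x = M [x]_B, so P = N^(-1) M.
Since det N = 1, N^(-1) has integer entries; multiplying gives P = [[2, -1, 1], [1, 1, -1], [0, 2, -1]].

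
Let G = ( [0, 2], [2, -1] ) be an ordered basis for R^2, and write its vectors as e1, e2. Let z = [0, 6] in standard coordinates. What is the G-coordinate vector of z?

[3, 0]

Write z = c_1 e1 + c_2 e2 and solve for the c_i.
System: 0c_1 + 2c_2 = 0, 2c_1 - c_2 = 6; solving gives c_1 = 3, c_2 = 0.
Check: 3e1 + 0·e2 = [0, 6].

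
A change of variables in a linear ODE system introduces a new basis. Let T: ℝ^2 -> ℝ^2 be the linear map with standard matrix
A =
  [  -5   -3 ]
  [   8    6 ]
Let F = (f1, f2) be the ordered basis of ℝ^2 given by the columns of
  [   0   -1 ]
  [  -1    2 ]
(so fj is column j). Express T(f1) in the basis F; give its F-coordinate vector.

Compute T(f1) = A f1 = (3, -6) in standard coordinates.
Then write this in F-coordinates: solve for y in y_1 f1 + y_2 f2 = (3, -6).
This gives y = (0, -3), which is column 1 of [T]_F.

(0, -3)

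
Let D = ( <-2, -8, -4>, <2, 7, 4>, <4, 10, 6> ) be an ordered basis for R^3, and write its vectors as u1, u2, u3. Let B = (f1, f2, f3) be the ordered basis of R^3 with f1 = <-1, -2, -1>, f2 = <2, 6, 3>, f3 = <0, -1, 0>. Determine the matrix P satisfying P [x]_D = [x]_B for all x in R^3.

[[-2, 2, 0], [-2, 2, 2], [0, 1, 2]]

Column j of P is [uj]_B, since P maps D-coordinates to B-coordinates.
Expressing u1 in B: u1 = -2f1 - 2f2 + 0·f3, so column 1 of P is <-2, -2, 0>.
Doing the same for each uj gives P = [[-2, 2, 0], [-2, 2, 2], [0, 1, 2]].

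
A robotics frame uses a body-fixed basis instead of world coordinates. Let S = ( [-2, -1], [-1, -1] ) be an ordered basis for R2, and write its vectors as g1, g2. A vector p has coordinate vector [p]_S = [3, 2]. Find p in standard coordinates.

p = M [p]_S, where M has columns g1, g2.
Carrying out the matrix-vector product, p = [-8, -5].

[-8, -5]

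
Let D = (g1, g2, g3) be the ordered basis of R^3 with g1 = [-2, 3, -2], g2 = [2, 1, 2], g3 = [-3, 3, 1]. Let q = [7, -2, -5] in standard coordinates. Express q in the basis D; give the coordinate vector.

[2, 1, -3]

[q]_D is the unique c with M c = q, where M has columns g1, ..., g3.
Gaussian elimination on [M | q] yields c = (2, 1, -3).
Check: 2g1 + g2 - 3g3 = [7, -2, -5].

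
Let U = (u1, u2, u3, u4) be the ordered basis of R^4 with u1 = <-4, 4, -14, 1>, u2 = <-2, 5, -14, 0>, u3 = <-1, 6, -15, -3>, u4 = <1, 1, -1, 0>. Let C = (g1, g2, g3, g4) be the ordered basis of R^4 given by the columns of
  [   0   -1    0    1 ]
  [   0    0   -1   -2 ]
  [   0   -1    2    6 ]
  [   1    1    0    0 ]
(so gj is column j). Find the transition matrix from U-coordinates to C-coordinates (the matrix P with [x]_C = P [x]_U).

Column j of P is [uj]_C, since P maps U-coordinates to C-coordinates.
Expressing u1 in C: u1 = -g1 + 2g2 + 0·g3 - 2g4, so column 1 of P is <-1, 2, 0, -2>.
Doing the same for each uj gives P = [[-1, 0, -2, 1], [2, 0, -1, -1], [0, -1, -2, -1], [-2, -2, -2, 0]].

[[-1, 0, -2, 1], [2, 0, -1, -1], [0, -1, -2, -1], [-2, -2, -2, 0]]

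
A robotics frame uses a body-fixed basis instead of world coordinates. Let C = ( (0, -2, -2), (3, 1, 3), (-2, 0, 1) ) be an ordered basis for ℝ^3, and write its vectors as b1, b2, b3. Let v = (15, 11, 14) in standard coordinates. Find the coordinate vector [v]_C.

(-4, 3, -3)

[v]_C is the unique c with M c = v, where M has columns b1, ..., b3.
Gaussian elimination on [M | v] yields c = (-4, 3, -3).
Check: -4b1 + 3b2 - 3b3 = (15, 11, 14).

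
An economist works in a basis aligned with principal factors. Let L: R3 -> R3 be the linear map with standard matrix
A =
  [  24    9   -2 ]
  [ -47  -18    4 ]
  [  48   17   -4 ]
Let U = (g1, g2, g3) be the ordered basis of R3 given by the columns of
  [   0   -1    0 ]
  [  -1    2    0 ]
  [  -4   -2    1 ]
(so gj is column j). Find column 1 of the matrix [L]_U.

<0, 1, 1>

Column 1 of [L]_U is the U-coordinate vector of L(g1).
In standard coordinates L(g1) = A g1 = <-1, 2, -1>.
Converting to U: <-1, 2, -1> = 0·g1 + g2 + g3, so the coordinate vector is <0, 1, 1>.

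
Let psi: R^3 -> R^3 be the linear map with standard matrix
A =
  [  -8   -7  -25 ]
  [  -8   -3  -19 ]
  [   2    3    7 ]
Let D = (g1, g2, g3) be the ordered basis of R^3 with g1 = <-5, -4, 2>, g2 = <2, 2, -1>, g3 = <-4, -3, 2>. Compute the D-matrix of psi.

[[-2, -1, 3], [0, 1, 3], [-2, 3, -3]]

The j-th column of [psi]_D is [psi(gj)]_D.
psi(g1) = A g1 = <18, 14, -8> = -2g1 + 0·g2 - 2g3, so column 1 is <-2, 0, -2>.
Repeating for g2, g3 and assembling the columns gives [[-2, -1, 3], [0, 1, 3], [-2, 3, -3]].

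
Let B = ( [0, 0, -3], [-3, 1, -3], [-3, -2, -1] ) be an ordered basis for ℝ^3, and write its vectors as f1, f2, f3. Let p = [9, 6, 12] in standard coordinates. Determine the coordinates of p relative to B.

[-3, 0, -3]

[p]_B is the unique c with M c = p, where M has columns f1, ..., f3.
Row-reducing the augmented matrix [M | p] gives c = (-3, 0, -3).
Check: -3f1 + 0·f2 - 3f3 = [9, 6, 12].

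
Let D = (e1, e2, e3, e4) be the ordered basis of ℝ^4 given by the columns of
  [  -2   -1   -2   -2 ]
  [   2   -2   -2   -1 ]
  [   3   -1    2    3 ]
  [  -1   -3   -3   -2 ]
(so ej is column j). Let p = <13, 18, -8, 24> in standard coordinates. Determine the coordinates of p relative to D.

We seek scalars with c_1 e1 + ... + c_4 e4 = p; equivalently solve M c = p where the columns of M are e1, ..., e4.
Row-reducing the augmented matrix [M | p] gives c = (1, -3, -4, -2).
Check: e1 - 3e2 - 4e3 - 2e4 = <13, 18, -8, 24>.

<1, -3, -4, -2>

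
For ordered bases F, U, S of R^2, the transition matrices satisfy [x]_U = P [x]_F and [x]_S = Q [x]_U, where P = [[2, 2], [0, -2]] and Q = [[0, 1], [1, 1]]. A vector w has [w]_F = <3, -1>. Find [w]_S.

Composing the changes, [w]_S = Q P [w]_F.
Q P = [[0, -2], [2, 0]]; applying this to <3, -1> gives <2, 6>.

<2, 6>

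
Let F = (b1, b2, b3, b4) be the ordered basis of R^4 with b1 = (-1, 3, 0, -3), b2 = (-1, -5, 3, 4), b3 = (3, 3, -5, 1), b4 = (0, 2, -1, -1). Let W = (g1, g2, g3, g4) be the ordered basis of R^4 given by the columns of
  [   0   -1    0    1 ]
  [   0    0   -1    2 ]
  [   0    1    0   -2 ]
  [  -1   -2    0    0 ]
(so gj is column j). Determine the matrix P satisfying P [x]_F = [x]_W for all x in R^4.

Column j of P is [bj]_W, since P maps F-coordinates to W-coordinates.
Expressing b1 in W: b1 = -g1 + 2g2 - g3 + g4, so column 1 of P is (-1, 2, -1, 1).
Doing the same for each bj gives P = [[-1, -2, 1, -1], [2, -1, -1, 1], [-1, 1, 1, 0], [1, -2, 2, 1]].

[[-1, -2, 1, -1], [2, -1, -1, 1], [-1, 1, 1, 0], [1, -2, 2, 1]]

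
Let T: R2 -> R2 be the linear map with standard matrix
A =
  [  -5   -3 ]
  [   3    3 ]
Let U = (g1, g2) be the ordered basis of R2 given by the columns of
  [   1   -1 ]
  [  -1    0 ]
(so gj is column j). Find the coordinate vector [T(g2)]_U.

[3, -2]

Column 2 of [T]_U is the U-coordinate vector of T(g2).
In standard coordinates T(g2) = A g2 = [5, -3].
Converting to U: [5, -3] = 3g1 - 2g2, so the coordinate vector is [3, -2].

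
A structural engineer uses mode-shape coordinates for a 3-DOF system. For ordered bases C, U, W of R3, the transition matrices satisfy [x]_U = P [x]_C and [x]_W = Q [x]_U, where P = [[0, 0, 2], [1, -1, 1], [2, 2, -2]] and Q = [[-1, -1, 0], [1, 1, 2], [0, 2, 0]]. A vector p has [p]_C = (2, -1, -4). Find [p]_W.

(9, 11, -2)

First [p]_U = P [p]_C = (-8, -1, 10).
Then [p]_W = Q [p]_U = (9, 11, -2).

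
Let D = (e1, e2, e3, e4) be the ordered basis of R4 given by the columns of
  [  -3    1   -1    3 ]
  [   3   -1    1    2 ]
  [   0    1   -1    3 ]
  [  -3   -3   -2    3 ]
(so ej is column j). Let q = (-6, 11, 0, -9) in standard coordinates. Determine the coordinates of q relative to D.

(2, 0, 3, 1)

[q]_D is the unique c with M c = q, where M has columns e1, ..., e4.
Gaussian elimination on [M | q] yields c = (2, 0, 3, 1).
Check: 2e1 + 0·e2 + 3e3 + e4 = (-6, 11, 0, -9).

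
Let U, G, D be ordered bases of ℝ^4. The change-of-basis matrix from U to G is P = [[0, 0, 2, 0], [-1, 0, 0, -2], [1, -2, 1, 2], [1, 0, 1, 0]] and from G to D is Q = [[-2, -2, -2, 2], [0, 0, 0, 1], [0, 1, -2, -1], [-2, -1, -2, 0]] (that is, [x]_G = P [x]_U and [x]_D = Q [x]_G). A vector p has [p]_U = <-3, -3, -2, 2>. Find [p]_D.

<-10, -5, -6, -1>

First [p]_G = P [p]_U = <-4, -1, 5, -5>.
Then [p]_D = Q [p]_G = <-10, -5, -6, -1>.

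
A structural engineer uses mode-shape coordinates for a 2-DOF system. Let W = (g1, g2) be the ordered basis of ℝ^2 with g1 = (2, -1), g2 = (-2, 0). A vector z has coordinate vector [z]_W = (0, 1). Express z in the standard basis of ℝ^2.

(-2, 0)

The coordinates say z = 0·g1 + g2; adding the scaled basis vectors gives (-2, 0).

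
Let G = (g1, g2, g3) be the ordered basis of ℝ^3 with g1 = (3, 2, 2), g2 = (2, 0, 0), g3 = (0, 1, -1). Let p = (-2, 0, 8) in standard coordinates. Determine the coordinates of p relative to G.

(2, -4, -4)

Write p = c_1 g1 + ... + c_3 g3 and solve for the c_i.
Row-reducing the augmented matrix [M | p] gives c = (2, -4, -4).
Check: 2g1 - 4g2 - 4g3 = (-2, 0, 8).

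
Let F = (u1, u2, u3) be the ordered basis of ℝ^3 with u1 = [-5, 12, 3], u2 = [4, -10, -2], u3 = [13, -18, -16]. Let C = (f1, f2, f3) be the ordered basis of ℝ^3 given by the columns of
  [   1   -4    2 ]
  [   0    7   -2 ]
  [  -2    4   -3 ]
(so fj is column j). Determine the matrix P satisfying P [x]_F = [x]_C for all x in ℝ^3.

[[1, 0, 1], [2, -2, -2], [1, -2, 2]]

Take x = uj: its F-coordinates are the j-th standard unit vector, so P e_j — column j of P — equals [uj]_C.
u1 = f1 + 2f2 + f3, giving column 1 = [1, 2, 1]; repeating for each j gives P = [[1, 0, 1], [2, -2, -2], [1, -2, 2]].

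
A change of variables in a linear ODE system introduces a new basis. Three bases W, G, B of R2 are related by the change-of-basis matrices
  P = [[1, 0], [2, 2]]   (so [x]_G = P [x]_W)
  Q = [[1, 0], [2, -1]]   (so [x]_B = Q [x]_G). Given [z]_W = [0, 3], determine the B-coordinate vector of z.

[0, -6]

Apply P to get G-coordinates [0, 6], then Q to get B-coordinates.
The result is [z]_B = [0, -6].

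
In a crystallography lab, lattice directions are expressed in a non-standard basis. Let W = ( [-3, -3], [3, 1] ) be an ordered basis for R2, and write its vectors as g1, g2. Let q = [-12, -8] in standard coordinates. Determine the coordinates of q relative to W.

[2, -2]

[q]_W is the unique c with M c = q, where M has columns g1, g2.
System: -3c_1 + 3c_2 = -12, -3c_1 + c_2 = -8; solving gives c_1 = 2, c_2 = -2.
Check: 2g1 - 2g2 = [-12, -8].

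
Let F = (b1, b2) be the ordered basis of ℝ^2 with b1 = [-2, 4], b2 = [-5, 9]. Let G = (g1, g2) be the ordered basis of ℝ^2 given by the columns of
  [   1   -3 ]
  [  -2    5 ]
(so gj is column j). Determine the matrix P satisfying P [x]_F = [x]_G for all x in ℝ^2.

[[-2, -2], [0, 1]]

Column j of P is [bj]_G, since P maps F-coordinates to G-coordinates.
Expressing b1 in G: b1 = -2g1 + 0·g2, so column 1 of P is [-2, 0].
Doing the same for each bj gives P = [[-2, -2], [0, 1]].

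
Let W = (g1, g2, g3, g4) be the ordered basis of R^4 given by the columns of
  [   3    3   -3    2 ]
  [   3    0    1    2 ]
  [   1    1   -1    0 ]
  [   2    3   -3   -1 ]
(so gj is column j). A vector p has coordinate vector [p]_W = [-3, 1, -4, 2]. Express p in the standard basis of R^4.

p = M [p]_W, where M has columns g1, ..., g4.
Carrying out the matrix-vector product, p = [10, -9, 2, 7].

[10, -9, 2, 7]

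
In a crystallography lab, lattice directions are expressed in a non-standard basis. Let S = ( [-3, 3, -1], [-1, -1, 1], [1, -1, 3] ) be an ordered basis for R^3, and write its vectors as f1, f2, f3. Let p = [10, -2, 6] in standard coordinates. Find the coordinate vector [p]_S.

[-1, -4, 3]

[p]_S is the unique c with M c = p, where M has columns f1, ..., f3.
Row-reducing the augmented matrix [M | p] gives c = (-1, -4, 3).
Check: -f1 - 4f2 + 3f3 = [10, -2, 6].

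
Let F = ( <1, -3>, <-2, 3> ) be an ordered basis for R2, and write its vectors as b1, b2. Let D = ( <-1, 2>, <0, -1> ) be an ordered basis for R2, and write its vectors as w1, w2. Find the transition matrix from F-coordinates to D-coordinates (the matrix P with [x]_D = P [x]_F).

Let M have columns bj and N have columns wj. Then for every x, N [x]_D = x = M [x]_F, so P = N^(-1) M.
Since det N = 1, N^(-1) has integer entries; multiplying gives P = [[-1, 2], [1, 1]].

[[-1, 2], [1, 1]]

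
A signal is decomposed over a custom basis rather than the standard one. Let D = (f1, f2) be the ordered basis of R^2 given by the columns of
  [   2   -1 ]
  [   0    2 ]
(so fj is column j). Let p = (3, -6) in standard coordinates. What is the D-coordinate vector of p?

Write p = c_1 f1 + c_2 f2 and solve for the c_i.
System: 2c_1 - c_2 = 3, 0c_1 + 2c_2 = -6; solving gives c_1 = 0, c_2 = -3.
Check: 0·f1 - 3f2 = (3, -6).

(0, -3)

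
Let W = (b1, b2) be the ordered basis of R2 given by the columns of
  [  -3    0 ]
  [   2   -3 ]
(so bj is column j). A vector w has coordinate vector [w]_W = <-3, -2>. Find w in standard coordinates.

By definition w = -3b1 - 2b2.
Summing componentwise gives <9, 0>.

<9, 0>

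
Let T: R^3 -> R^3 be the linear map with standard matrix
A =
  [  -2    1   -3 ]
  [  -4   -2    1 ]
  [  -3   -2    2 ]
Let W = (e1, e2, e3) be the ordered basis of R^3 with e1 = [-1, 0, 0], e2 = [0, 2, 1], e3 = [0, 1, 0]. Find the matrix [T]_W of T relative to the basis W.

The j-th column of [T]_W is [T(ej)]_W.
T(e1) = A e1 = [2, 4, 3] = -2e1 + 3e2 - 2e3, so column 1 is [-2, 3, -2].
Repeating for e2, e3 and assembling the columns gives [[-2, 1, -1], [3, -2, -2], [-2, 1, 2]].

[[-2, 1, -1], [3, -2, -2], [-2, 1, 2]]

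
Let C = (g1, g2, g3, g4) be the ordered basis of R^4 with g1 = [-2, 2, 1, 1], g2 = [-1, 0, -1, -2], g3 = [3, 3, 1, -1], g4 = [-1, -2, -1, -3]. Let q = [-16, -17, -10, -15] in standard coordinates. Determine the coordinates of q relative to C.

We seek scalars with c_1 g1 + ... + c_4 g4 = q; equivalently solve M c = q where the columns of M are g1, ..., g4.
Gaussian elimination on [M | q] yields c = (0, 3, -3, 4).
Check: 0·g1 + 3g2 - 3g3 + 4g4 = [-16, -17, -10, -15].

[0, 3, -3, 4]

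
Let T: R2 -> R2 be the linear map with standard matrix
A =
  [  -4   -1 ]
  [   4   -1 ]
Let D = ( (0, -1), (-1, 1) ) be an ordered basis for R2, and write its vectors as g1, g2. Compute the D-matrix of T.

With P the matrix whose columns are g1, g2, [T]_D = P^(-1) A P.
Column by column: T(g1) = A g1 = (1, 1); its D-coordinates (-2, -1) give column 1.
Continuing for each basis vector yields [T]_D = [[-2, 2], [-1, -3]].

[[-2, 2], [-1, -3]]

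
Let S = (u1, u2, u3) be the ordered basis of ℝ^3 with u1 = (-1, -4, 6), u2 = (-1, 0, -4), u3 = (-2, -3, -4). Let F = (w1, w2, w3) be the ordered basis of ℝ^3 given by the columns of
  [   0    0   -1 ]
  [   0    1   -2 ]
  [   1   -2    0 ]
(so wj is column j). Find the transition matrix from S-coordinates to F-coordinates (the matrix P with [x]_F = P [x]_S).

Take x = uj: its S-coordinates are the j-th standard unit vector, so P e_j — column j of P — equals [uj]_F.
u1 = 2w1 - 2w2 + w3, giving column 1 = (2, -2, 1); repeating for each j gives P = [[2, 0, -2], [-2, 2, 1], [1, 1, 2]].

[[2, 0, -2], [-2, 2, 1], [1, 1, 2]]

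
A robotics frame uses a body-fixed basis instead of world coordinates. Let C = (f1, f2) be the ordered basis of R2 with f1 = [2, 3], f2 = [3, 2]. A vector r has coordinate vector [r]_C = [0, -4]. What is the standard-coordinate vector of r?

r = M [r]_C, where M has columns f1, f2.
Carrying out the matrix-vector product, r = [-12, -8].

[-12, -8]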